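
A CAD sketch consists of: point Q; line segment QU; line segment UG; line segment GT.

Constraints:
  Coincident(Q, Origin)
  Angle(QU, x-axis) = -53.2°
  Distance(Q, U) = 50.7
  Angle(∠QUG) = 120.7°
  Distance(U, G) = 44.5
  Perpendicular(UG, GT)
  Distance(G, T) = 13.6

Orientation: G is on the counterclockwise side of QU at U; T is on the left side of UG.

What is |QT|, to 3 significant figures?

76.5

Q is at the origin; QU runs at -53.2° with length 50.7, so U = 50.7·(cos -53.2°, sin -53.2°) = (30.4, -40.6). ∠QUG = 120.7°, so UG runs at -53.2° + (180° − 120.7°) = 6.10° from the x-axis; with |UG| = 44.5, G = U + 44.5·(cos 6.10°, sin 6.10°) = (74.6, -35.9). UG is perpendicular to GT; with |GT| = 13.6 on the left of UG, T = G + 13.6·(-0.106, 0.994) = (73.2, -22.3). Then |QT| = |T − Q| = 76.5.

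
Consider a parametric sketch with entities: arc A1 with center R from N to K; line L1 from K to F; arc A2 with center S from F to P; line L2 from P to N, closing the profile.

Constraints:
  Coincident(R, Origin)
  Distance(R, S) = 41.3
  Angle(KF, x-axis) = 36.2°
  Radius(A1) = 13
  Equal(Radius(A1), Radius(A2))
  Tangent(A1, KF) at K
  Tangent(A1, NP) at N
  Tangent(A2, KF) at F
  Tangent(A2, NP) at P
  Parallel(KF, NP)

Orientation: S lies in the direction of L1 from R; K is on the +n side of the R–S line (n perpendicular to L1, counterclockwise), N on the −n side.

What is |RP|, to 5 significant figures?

43.298

Tangency of A1 to both parallel lines with radius 13.0 puts K and N at R ± 13.0·n: K = (-7.6779, 10.490), N = (7.6779, -10.490). Equal radii place F and P the same way about S: F = S + 13.0·n = (25.650, 34.882), P = S − 13.0·n = (41.005, 13.902). Then |RP| = |P − R| = 43.298.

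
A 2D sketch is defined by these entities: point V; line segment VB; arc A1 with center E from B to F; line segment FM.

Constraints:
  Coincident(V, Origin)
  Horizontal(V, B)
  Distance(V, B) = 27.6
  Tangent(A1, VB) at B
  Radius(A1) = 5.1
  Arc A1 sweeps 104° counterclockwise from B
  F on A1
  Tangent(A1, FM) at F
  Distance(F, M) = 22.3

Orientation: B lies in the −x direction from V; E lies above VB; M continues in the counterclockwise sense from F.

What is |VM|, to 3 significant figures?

39.6

V is at the origin; V and B share the same y with |VB| = 27.6 and B on the −x side, so B = (-27.6, 0.00). A1 meets VB tangentially, so EB is at right angles to VB, so E = B + (0, 5.1) = (-27.6, 5.10). On A1, B sits at bearing -90° from E; a 104° counterclockwise sweep puts F at bearing 14°, so F = E + 5.1·(cos 14°, sin 14°) = (-22.7, 6.33). Tangency of A1 to FM means the radius EF is perpendicular to FM, so FM runs along (−sin 14°, cos 14°); with |FM| = 22.3, M = (-28.0, 28.0). Then |VM| = |M − V| = 39.6.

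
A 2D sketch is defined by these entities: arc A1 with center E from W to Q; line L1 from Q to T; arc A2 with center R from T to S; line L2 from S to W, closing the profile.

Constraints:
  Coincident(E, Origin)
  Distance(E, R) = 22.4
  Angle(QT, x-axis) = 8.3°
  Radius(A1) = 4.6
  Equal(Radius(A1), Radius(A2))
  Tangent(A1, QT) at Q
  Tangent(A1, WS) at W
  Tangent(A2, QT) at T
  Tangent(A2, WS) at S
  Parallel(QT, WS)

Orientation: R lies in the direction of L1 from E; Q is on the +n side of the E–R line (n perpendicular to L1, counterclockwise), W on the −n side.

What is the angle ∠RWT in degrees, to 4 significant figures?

10.72°

Tangency of A1 to both parallel lines with radius 4.6 puts Q and W at E ± 4.6·n: Q = (-0.6640, 4.552), W = (0.6640, -4.552). Equal radii place T and S the same way about R: T = R + 4.6·n = (21.50, 7.785), S = R − 4.6·n = (22.83, -1.318). Then cos ∠RWT = WR·WT / (|WR||WT|), giving 10.72°.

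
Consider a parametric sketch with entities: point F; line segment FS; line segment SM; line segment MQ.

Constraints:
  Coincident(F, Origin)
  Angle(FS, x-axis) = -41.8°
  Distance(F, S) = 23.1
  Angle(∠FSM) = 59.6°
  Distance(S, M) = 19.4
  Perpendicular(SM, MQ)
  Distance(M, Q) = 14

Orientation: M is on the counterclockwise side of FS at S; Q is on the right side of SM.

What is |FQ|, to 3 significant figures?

34.8

F is at the origin; FS runs at -41.8° with length 23.1, so S = 23.1·(cos -41.8°, sin -41.8°) = (17.2, -15.4). ∠FSM = 59.6°, so SM runs at -41.8° + (180° − 59.6°) = 78.6° from the x-axis; with |SM| = 19.4, M = S + 19.4·(cos 78.6°, sin 78.6°) = (21.1, 3.62). SM is perpendicular to MQ; with |MQ| = 14.0 on the right of SM, Q = M + 14.0·(0.980, -0.198) = (34.8, 0.853). Then |FQ| = |Q − F| = 34.8.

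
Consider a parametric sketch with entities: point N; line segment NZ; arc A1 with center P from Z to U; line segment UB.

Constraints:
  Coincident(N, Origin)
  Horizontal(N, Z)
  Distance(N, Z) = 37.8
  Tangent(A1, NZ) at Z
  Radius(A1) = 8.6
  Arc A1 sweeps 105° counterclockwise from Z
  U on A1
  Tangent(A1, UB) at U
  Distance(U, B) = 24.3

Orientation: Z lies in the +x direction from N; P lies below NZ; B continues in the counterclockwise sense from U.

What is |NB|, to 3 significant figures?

49.6

On A1, Z sits at bearing 90° from P; a 105° counterclockwise sweep puts U at bearing 195°, so U = P + 8.6·(cos 195°, sin 195°) = (29.5, -10.8). A1 meets UB tangentially, so PU is at right angles to UB, so UB runs along (−sin 195°, cos 195°); with |UB| = 24.3, B = (35.8, -34.3). Then |NB| = |B − N| = 49.6.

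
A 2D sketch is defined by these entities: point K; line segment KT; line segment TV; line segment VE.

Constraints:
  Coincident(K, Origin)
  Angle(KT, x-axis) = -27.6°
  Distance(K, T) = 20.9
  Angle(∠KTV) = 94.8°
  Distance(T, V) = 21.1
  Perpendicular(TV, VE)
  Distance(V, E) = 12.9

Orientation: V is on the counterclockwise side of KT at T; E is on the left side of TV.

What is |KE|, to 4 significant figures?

24.18

∠KTV = 94.8°, so TV runs at -27.6° + (180° − 94.8°) = 57.60° from the x-axis; with |TV| = 21.1, V = T + 21.1·(cos 57.60°, sin 57.60°) = (29.83, 8.132). TV is perpendicular to VE; with |VE| = 12.9 on the left of TV, E = V + 12.9·(-0.8443, 0.5358) = (18.94, 15.04). Then |KE| = |E − K| = 24.18.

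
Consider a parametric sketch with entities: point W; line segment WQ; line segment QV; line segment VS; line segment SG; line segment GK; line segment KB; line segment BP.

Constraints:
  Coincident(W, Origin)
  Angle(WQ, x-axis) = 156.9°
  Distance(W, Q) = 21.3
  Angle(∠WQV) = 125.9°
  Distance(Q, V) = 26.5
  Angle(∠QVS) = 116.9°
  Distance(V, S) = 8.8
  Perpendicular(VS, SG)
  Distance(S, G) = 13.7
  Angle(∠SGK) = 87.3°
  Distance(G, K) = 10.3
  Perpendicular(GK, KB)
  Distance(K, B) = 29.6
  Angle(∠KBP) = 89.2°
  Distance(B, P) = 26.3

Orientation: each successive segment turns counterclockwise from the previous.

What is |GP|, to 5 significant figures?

33.324

W is at the origin; WQ runs at 156.9° with length 21.3, so Q = (-19.592, 8.3568). ∠WQV = 125.9° gives QV at -149.00° from the x-axis; with |QV| = 26.5, V = (-42.307, -5.2917). ∠QVS = 116.9° gives VS at -85.900° from the x-axis; with |VS| = 8.8, S = (-41.678, -14.069). The perpendicularity gives SG at right angles to VS, so SG runs at 4.1000°; with |SG| = 13.7, G = (-28.013, -13.090). ∠SGK = 87.3° gives GK at 96.800° from the x-axis; with |GK| = 10.3, K = (-29.233, -2.8621). The perpendicularity gives KB at right angles to GK, so KB runs at -173.20°; with |KB| = 29.6, B = (-58.624, -6.3669). ∠KBP = 89.2° gives BP at -82.400° from the x-axis; with |BP| = 26.3, P = (-55.146, -32.436). Then |GP| = |P − G| = 33.324.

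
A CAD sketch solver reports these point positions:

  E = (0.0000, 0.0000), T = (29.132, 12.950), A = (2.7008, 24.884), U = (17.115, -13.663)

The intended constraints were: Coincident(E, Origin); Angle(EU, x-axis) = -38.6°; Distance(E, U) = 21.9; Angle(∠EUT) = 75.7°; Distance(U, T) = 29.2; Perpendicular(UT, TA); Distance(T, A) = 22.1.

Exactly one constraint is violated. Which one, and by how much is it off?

Distance(T, A) = 22.1 — off by 6.90.

E = (0.00, 0.00) ✓; EU at -38.60° ✓; |EU| = 21.90 ✓; ∠EUT = 75.70° ✓; |UT| = 29.20 ✓; ∠(UT, TA) = 90.00° ✓; |TA| = 29.00 ✗.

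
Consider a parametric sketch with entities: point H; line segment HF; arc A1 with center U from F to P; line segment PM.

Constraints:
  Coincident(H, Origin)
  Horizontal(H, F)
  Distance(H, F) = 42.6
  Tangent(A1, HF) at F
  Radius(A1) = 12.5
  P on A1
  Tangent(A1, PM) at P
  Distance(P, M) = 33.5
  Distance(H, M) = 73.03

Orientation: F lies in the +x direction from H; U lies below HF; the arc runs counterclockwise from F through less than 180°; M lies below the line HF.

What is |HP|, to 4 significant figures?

39.97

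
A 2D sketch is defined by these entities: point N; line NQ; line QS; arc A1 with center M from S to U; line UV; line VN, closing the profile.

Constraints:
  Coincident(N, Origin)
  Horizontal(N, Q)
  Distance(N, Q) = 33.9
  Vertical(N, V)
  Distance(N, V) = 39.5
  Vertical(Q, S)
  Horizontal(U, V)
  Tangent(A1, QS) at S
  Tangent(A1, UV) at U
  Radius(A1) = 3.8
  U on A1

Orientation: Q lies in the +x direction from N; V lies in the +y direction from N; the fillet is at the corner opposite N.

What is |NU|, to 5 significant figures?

49.661

N is at the origin; NQ is horizontal with |NQ| = 33.9 and Q on the +x side, so Q = (33.900, 0.0000). N and V share the same x with |NV| = 39.5 and V on the +y side, so V = (0.0000, 39.500). The virtual corner opposite N is at (33.900, 39.500). Since A1 is tangent to QS there, MS ⟂ QS and since A1 is tangent to UV there, MU ⟂ UV, with radius 3.8, so the center M sits 3.8 in from both sides at M = (30.100, 35.700). That places the tangent points at S = (33.900, 35.700) on QS and U = (30.100, 39.500) on UV. Then |NU| = |U − N| = 49.661.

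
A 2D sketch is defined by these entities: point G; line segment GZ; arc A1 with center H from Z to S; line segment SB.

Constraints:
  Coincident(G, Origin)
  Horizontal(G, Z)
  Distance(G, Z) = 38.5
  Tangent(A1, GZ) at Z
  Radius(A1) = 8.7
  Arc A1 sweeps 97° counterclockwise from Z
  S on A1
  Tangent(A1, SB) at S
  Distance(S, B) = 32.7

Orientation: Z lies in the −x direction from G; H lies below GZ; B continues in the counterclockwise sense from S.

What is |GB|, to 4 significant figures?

60.37

On A1, Z sits at bearing 90° from H; a 97° counterclockwise sweep puts S at bearing 187°, so S = H + 8.7·(cos 187°, sin 187°) = (-47.14, -9.760). A1 meets SB tangentially, so HS is at right angles to SB, so SB runs along (−sin 187°, cos 187°); with |SB| = 32.7, B = (-43.15, -42.22). Then |GB| = |B − G| = 60.37.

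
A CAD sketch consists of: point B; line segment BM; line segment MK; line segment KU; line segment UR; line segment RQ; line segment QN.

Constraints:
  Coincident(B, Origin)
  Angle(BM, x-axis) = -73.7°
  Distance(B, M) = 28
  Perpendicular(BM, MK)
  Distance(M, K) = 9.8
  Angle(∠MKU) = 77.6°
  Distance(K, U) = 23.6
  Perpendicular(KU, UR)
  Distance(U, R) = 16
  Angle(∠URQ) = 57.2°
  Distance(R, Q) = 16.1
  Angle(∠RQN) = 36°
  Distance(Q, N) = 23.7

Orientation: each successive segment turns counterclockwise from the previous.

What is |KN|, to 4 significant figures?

34.25

B is at the origin; BM runs at -73.7° with length 28.0, so M = (7.859, -26.87). The perpendicularity gives MK at right angles to BM, so MK runs at 16.30°; with |MK| = 9.8, K = (17.26, -24.12). ∠MKU = 77.6° gives KU at 118.7° from the x-axis; with |KU| = 23.6, U = (5.931, -3.423). KU ⟂ UR, so UR runs at -151.3°; with |UR| = 16.0, R = (-8.103, -11.11). ∠URQ = 57.2° gives RQ at -28.50° from the x-axis; with |RQ| = 16.1, Q = (6.046, -18.79). ∠RQN = 36.0° gives QN at 115.5° from the x-axis; with |QN| = 23.7, N = (-4.157, 2.602). Then |KN| = |N − K| = 34.25.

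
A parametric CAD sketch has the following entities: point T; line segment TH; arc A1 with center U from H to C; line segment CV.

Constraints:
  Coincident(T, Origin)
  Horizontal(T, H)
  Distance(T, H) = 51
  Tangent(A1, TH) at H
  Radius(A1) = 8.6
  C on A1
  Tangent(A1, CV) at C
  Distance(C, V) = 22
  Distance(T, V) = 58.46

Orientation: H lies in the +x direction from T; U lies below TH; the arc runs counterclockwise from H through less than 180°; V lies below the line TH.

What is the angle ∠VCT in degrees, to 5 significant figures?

120.53°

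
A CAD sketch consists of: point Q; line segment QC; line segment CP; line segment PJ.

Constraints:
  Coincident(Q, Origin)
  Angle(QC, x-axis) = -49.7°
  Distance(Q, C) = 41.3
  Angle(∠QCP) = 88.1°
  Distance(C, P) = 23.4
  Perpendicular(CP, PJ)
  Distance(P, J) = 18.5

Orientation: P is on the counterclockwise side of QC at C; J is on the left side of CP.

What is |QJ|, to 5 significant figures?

31.688

Q is at the origin; QC runs at -49.7° with length 41.3, so C = 41.3·(cos -49.7°, sin -49.7°) = (26.712, -31.498). ∠QCP = 88.1°, so CP runs at -49.7° + (180° − 88.1°) = 42.200° from the x-axis; with |CP| = 23.4, P = C + 23.4·(cos 42.200°, sin 42.200°) = (44.047, -15.780). CP ⟂ PJ; with |PJ| = 18.5 on the left of CP, J = P + 18.5·(-0.67172, 0.74080) = (31.620, -2.0751). Then |QJ| = |J − Q| = 31.688.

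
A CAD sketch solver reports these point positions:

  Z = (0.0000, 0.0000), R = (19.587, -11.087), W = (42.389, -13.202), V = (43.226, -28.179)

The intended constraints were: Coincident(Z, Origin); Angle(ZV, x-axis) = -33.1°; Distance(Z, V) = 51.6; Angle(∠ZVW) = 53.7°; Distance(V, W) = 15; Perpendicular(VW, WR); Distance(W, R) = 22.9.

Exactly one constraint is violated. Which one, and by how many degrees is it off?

Perpendicular(VW, WR) — off by 8.50°.

Z = (0.00, 0.00) ✓; ZV at -33.10° ✓; |ZV| = 51.60 ✓; ∠ZVW = 53.70° ✓; |VW| = 15.00 ✓; ∠(VW, WR) = 81.50° ✗; |WR| = 22.90 ✓.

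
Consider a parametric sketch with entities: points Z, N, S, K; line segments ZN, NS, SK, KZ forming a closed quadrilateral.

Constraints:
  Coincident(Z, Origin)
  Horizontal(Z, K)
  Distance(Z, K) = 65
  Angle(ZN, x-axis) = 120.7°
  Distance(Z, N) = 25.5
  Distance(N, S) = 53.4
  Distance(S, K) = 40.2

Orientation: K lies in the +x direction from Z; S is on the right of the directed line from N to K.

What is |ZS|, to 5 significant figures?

30.186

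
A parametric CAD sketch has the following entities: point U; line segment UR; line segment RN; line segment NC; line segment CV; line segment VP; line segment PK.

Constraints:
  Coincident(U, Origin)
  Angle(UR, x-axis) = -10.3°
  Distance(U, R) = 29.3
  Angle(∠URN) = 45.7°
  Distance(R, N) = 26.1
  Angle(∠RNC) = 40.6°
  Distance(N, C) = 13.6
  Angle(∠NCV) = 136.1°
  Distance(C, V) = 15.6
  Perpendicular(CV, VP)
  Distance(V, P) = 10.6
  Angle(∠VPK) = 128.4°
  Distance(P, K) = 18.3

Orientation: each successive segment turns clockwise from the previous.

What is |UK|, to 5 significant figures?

34.442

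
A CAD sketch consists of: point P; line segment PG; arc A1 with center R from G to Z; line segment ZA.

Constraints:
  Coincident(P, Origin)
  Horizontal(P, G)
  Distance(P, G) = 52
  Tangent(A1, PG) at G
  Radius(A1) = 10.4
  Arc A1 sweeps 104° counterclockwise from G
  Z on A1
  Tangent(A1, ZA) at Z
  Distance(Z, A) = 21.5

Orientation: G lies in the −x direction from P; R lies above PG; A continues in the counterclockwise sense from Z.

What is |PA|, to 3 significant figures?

58.0

P is at the origin; PG is horizontal with |PG| = 52.0 and G on the −x side, so G = (-52.0, 0.00). The tangent condition forces RG to be normal to PG, so R = G + (0, 10.4) = (-52.0, 10.4). On A1, G sits at bearing -90° from R; a 104° counterclockwise sweep puts Z at bearing 14°, so Z = R + 10.4·(cos 14°, sin 14°) = (-41.9, 12.9). Tangency of A1 to ZA means the radius RZ is perpendicular to ZA, so ZA runs along (−sin 14°, cos 14°); with |ZA| = 21.5, A = (-47.1, 33.8). Then |PA| = |A − P| = 58.0.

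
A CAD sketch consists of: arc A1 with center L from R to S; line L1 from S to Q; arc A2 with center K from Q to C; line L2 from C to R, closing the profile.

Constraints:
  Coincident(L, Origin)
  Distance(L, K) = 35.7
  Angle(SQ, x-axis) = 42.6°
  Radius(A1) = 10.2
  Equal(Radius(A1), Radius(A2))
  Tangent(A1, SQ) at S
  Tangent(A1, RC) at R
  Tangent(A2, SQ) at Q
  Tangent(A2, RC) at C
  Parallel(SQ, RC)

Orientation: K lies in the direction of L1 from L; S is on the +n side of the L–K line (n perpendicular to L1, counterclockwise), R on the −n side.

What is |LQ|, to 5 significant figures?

37.129

Tangency of A1 to both parallel lines with radius 10.2 puts S and R at L ± 10.2·n: S = (-6.9041, 7.5082), R = (6.9041, -7.5082). Equal radii place Q and C the same way about K: Q = K + 10.2·n = (19.375, 31.673), C = K − 10.2·n = (33.183, 16.656). Then |LQ| = |Q − L| = 37.129.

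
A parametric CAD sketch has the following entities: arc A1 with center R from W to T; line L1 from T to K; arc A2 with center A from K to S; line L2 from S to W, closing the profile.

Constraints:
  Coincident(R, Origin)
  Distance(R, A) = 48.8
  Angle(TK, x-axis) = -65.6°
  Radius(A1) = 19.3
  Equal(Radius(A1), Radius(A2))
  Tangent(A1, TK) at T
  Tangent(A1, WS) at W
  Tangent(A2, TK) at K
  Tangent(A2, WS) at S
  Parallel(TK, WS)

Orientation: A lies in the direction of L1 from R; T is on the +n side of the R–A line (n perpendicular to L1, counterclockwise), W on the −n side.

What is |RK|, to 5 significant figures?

52.478

The slot axis is L1's direction at -65.6°, so u = (cos -65.6°, sin -65.6°) = (0.41310, -0.91068) and n = (−sin -65.6°, cos -65.6°) = (0.91068, 0.41310). R is at the origin and A lies 48.8 along u from R, so A = 48.8·u = (20.159, -44.441). Tangency of A1 to both parallel lines with radius 19.3 puts T and W at R ± 19.3·n: T = (17.576, 7.9729), W = (-17.576, -7.9729). Equal radii place K and S the same way about A: K = A + 19.3·n = (37.736, -36.468), S = A − 19.3·n = (2.5833, -52.414). Then |RK| = |K − R| = 52.478.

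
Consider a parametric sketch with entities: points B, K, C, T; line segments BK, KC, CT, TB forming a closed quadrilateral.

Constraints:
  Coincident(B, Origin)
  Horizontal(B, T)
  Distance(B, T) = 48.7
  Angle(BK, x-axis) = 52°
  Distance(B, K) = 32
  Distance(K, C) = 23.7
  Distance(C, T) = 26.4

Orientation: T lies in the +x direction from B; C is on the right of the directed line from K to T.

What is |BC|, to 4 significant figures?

22.41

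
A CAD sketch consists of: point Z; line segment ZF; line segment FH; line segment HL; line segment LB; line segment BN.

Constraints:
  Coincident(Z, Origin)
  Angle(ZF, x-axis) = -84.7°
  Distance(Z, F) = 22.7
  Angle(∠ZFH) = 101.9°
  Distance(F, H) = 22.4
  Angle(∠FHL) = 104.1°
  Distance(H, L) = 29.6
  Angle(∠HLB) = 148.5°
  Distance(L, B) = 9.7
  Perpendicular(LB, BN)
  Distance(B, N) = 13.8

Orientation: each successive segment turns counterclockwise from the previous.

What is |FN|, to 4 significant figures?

36.45

Z is at the origin; ZF runs at -84.7° with length 22.7, so F = (2.097, -22.60). ∠ZFH = 101.9° gives FH at -6.600° from the x-axis; with |FH| = 22.4, H = (24.35, -25.18). ∠FHL = 104.1° gives HL at 69.30° from the x-axis; with |HL| = 29.6, L = (34.81, 2.512). ∠HLB = 148.5° gives LB at 100.8° from the x-axis; with |LB| = 9.7, B = (32.99, 12.04). LB ⟂ BN, so BN runs at -169.2°; with |BN| = 13.8, N = (19.44, 9.454). Then |FN| = |N − F| = 36.45.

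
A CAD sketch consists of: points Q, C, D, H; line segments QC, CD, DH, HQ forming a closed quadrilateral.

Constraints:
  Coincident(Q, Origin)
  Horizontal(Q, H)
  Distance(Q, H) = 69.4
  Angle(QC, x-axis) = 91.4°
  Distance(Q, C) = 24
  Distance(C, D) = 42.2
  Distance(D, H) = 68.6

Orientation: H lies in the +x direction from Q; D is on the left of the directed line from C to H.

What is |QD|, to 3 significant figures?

61.7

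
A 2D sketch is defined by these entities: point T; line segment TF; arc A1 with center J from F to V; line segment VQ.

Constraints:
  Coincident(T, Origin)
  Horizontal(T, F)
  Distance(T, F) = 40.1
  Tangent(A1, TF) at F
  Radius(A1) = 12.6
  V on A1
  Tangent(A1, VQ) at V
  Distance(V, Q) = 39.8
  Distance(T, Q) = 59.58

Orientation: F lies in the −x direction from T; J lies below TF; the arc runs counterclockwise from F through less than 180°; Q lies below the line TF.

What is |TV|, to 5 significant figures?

54.212

T is at the origin; T and F share the same y with |TF| = 40.1 and F on the −x side, so F = (-40.100, 0.0000). A1 meets TF tangentially, so JF is at right angles to TF, so J = F + (0, -12.6) = (-40.100, -12.600). Since JV ⟂ VQ (tangency), |JQ| = √(12.6² + 39.8²) = 41.747 regardless of where V sits on A1. So Q lies on both circle(T, 59.58) and circle(J, 41.747); the below-TF intersection is Q = (-28.043, -52.568). V is the foot of the tangent from Q: V = (-50.502, -19.710).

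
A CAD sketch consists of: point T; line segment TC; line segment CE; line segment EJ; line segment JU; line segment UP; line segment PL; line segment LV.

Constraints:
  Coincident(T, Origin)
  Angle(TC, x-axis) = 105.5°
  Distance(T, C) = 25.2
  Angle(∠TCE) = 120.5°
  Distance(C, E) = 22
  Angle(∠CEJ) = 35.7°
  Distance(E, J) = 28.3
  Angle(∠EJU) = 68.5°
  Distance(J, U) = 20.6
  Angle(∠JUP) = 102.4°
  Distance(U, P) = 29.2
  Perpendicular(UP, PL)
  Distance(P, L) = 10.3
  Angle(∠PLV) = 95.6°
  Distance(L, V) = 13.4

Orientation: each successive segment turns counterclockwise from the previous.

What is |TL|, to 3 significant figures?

47.4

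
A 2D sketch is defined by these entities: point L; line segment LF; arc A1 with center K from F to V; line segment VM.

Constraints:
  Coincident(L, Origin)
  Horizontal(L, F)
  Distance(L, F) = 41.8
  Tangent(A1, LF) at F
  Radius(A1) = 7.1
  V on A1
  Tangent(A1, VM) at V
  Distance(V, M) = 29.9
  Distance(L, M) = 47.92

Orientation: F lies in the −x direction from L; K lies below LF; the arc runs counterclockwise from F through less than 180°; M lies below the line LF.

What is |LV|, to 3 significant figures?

49.0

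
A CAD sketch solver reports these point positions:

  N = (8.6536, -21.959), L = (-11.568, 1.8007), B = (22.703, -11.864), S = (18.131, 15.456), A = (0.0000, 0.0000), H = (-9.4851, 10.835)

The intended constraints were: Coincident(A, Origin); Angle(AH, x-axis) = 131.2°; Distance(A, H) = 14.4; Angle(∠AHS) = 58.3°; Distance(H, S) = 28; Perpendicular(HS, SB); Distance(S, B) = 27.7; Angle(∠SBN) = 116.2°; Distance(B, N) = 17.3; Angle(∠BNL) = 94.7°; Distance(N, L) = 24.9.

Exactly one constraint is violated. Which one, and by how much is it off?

Distance(N, L) = 24.9 — off by 6.30.

A = (0.00, 0.00) ✓; AH at 131.2° ✓; |AH| = 14.40 ✓; ∠AHS = 58.30° ✓; |HS| = 28.00 ✓; ∠(HS, SB) = 90.00° ✓; |SB| = 27.70 ✓; ∠SBN = 116.2° ✓; |BN| = 17.30 ✓; ∠BNL = 94.70° ✓; |NL| = 31.20 ✗.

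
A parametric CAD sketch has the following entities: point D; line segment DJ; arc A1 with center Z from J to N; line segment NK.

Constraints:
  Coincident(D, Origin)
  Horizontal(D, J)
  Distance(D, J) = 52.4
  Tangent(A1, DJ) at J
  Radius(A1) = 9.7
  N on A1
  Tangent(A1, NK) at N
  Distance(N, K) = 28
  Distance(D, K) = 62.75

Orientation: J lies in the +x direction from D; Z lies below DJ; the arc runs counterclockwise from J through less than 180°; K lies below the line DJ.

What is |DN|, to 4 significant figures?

44.53

Checks: |ZN| = 9.700 ✓; ∠(ZN, NK) = 90.00° ✓; |NK| = 28.00 ✓; |DK| = 62.75 ✓.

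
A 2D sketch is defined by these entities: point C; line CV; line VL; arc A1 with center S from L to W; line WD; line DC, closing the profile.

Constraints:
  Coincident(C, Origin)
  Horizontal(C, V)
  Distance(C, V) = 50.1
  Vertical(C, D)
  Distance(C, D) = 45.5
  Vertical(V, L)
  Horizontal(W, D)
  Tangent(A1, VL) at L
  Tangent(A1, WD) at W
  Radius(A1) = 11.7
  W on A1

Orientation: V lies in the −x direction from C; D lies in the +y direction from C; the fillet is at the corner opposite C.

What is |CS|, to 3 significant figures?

51.2

C is at the origin; CV is horizontal with |CV| = 50.1 and V on the −x side, so V = (-50.1, 0.00). C and D share the same x with |CD| = 45.5 and D on the +y side, so D = (0.00, 45.5). The virtual corner opposite C is at (-50.1, 45.5). Since A1 is tangent to VL there, SL ⟂ VL and A1 meets WD tangentially, so SW is at right angles to WD, with radius 11.7, so the center S sits 11.7 in from both sides at S = (-38.4, 33.8). Then |CS| = |S − C| = 51.2.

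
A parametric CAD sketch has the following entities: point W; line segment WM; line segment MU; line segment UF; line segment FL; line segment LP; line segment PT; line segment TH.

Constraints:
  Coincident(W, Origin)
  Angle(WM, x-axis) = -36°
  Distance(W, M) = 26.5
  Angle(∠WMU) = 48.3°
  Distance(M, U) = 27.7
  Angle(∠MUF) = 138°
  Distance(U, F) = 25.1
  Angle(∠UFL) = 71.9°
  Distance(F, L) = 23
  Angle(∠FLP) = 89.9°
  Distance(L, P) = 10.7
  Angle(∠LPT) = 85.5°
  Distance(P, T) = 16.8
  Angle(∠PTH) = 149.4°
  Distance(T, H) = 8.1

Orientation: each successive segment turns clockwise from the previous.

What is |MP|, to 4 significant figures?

28.37

W is at the origin; WM runs at -36.0° with length 26.5, so M = (21.44, -15.58). ∠WMU = 48.3° gives MU at -167.7° from the x-axis; with |MU| = 27.7, U = (-5.625, -21.48). ∠MUF = 138.0° gives UF at 150.3° from the x-axis; with |UF| = 25.1, F = (-27.43, -9.041). ∠UFL = 71.9° gives FL at 42.20° from the x-axis; with |FL| = 23.0, L = (-10.39, 6.408). ∠FLP = 89.9° gives LP at -47.90° from the x-axis; with |LP| = 10.7, P = (-3.216, -1.531). Then |MP| = |P − M| = 28.37.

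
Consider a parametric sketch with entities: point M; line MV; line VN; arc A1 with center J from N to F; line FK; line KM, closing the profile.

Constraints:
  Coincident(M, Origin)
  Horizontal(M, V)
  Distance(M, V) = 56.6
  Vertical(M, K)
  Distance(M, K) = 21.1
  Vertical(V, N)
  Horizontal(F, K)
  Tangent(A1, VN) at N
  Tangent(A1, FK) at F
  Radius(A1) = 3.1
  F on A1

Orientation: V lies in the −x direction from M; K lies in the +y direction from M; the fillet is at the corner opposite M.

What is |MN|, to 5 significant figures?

59.393

M is at the origin; MV is horizontal with |MV| = 56.6 and V on the −x side, so V = (-56.600, 0.0000). MK is vertical with |MK| = 21.1 and K on the +y side, so K = (0.0000, 21.100). The virtual corner opposite M is at (-56.600, 21.100). Tangency of A1 to VN means the radius JN is perpendicular to VN and the tangent condition forces JF to be normal to FK, with radius 3.1, so the center J sits 3.1 in from both sides at J = (-53.500, 18.000). That places the tangent points at N = (-56.600, 18.000) on VN and F = (-53.500, 21.100) on FK. Then |MN| = |N − M| = 59.393.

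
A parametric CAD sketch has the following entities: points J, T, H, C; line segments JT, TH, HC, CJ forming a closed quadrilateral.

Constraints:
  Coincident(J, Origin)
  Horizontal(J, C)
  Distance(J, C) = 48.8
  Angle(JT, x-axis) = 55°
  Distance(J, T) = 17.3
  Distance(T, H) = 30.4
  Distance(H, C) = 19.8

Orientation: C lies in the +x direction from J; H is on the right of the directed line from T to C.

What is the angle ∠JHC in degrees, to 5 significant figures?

141.45°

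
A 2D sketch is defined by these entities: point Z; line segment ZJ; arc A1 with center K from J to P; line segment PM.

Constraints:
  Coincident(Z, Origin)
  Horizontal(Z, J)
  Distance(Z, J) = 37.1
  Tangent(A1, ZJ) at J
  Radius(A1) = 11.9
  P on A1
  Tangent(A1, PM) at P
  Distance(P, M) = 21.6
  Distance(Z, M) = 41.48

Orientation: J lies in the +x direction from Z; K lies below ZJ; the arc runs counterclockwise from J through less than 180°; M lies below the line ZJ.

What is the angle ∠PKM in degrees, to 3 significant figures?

61.1°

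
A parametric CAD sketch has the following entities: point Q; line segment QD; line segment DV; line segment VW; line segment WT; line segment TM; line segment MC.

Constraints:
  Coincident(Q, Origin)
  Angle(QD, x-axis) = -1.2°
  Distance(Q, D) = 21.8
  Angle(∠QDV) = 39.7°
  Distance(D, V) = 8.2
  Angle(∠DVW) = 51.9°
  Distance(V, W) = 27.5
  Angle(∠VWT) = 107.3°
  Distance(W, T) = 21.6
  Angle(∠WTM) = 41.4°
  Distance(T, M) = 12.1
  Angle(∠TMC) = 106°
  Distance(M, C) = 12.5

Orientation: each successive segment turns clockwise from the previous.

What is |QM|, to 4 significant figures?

34.66

Q is at the origin; QD runs at -1.2° with length 21.8, so D = (21.80, -0.4565). ∠QDV = 39.7° gives DV at -141.5° from the x-axis; with |DV| = 8.2, V = (15.38, -5.561). ∠DVW = 51.9° gives VW at 90.40° from the x-axis; with |VW| = 27.5, W = (15.19, 21.94). ∠VWT = 107.3° gives WT at 17.70° from the x-axis; with |WT| = 21.6, T = (35.76, 28.51). ∠WTM = 41.4° gives TM at -120.9° from the x-axis; with |TM| = 12.1, M = (29.55, 18.12). Then |QM| = |M − Q| = 34.66.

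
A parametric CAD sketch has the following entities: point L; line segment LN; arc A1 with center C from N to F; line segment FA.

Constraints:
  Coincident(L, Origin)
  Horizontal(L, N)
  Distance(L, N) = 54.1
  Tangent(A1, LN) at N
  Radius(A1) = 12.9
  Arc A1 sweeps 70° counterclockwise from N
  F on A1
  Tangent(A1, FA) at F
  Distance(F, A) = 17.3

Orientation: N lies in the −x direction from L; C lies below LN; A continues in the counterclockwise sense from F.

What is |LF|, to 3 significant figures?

66.8

L is at the origin; L and N share the same y with |LN| = 54.1 and N on the −x side, so N = (-54.1, 0.00). Since A1 is tangent to LN there, CN ⟂ LN, so C = N + (0, -12.9) = (-54.1, -12.9). On A1, N sits at bearing 90° from C; a 70° counterclockwise sweep puts F at bearing 160°, so F = C + 12.9·(cos 160°, sin 160°) = (-66.2, -8.49). Then |LF| = |F − L| = 66.8.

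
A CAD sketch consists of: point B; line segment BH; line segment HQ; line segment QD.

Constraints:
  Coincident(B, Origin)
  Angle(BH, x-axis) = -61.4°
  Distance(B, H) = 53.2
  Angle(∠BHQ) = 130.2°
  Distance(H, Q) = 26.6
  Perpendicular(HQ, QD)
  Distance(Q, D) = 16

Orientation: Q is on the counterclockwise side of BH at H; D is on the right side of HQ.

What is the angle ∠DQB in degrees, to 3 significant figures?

124°

B is at the origin; BH runs at -61.4° with length 53.2, so H = 53.2·(cos -61.4°, sin -61.4°) = (25.5, -46.7). ∠BHQ = 130.2°, so HQ runs at -61.4° + (180° − 130.2°) = -11.6° from the x-axis; with |HQ| = 26.6, Q = H + 26.6·(cos -11.6°, sin -11.6°) = (51.5, -52.1). HQ ⟂ QD; with |QD| = 16.0 on the right of HQ, D = Q + 16.0·(-0.201, -0.980) = (48.3, -67.7). Then cos ∠DQB = QD·QB / (|QD||QB|), giving 124°.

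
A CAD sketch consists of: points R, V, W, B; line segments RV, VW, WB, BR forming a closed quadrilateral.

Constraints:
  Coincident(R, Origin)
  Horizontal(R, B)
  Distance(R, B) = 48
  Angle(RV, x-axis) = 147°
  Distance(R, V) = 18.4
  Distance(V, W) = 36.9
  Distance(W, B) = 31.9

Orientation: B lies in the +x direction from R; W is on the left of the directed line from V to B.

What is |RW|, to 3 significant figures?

26.7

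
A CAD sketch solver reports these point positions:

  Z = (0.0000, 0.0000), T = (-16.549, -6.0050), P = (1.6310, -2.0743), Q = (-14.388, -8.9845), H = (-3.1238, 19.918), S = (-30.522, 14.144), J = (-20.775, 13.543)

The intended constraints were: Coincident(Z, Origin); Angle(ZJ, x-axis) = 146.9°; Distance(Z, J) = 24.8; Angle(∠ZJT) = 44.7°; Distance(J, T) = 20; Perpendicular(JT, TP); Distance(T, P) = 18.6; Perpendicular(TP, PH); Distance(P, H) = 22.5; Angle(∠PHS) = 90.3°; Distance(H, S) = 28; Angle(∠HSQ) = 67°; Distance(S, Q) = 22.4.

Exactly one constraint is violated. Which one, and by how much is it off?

Distance(S, Q) = 22.4 — off by 5.80.

Z = (0.00, 0.00) ✓; ZJ at 146.9° ✓; |ZJ| = 24.80 ✓; ∠ZJT = 44.70° ✓; |JT| = 20.00 ✓; ∠(JT, TP) = 90.00° ✓; |TP| = 18.60 ✓; ∠(TP, PH) = 90.00° ✓; |PH| = 22.50 ✓; ∠PHS = 90.30° ✓; |HS| = 28.00 ✓; ∠HSQ = 67.00° ✓; |SQ| = 28.20 ✗.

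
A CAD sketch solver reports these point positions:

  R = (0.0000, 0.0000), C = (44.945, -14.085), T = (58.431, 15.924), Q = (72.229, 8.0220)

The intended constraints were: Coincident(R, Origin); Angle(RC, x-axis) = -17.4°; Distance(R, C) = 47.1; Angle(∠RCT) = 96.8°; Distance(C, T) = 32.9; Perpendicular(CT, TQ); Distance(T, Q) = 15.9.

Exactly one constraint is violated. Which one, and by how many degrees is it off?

Perpendicular(CT, TQ) — off by 5.60°.

R = (0.00, 0.00) ✓; RC at -17.40° ✓; |RC| = 47.10 ✓; ∠RCT = 96.80° ✓; |CT| = 32.90 ✓; ∠(CT, TQ) = 95.60° ✗; |TQ| = 15.90 ✓.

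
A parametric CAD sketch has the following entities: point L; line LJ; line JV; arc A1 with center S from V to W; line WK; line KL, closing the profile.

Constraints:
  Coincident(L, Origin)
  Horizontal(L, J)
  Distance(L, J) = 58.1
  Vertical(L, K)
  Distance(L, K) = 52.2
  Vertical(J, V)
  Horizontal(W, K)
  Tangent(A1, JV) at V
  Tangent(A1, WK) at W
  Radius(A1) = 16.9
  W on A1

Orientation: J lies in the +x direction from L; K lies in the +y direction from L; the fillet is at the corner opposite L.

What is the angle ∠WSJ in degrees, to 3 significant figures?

154°

The virtual corner opposite L is at (58.1, 52.2). Since A1 is tangent to JV there, SV ⟂ JV and tangency of A1 to WK means the radius SW is perpendicular to WK, with radius 16.9, so the center S sits 16.9 in from both sides at S = (41.2, 35.3). That places the tangent points at V = (58.1, 35.3) on JV and W = (41.2, 52.2) on WK. Then cos ∠WSJ = SW·SJ / (|SW||SJ|), giving 154°.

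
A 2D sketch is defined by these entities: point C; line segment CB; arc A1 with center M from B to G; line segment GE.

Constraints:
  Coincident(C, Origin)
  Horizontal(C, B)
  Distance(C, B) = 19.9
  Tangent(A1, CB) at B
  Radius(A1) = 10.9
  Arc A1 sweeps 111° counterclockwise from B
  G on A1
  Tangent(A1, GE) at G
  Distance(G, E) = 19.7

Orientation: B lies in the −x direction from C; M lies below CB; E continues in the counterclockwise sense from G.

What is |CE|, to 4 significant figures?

40.40

C is at the origin; C and B share the same y with |CB| = 19.9 and B on the −x side, so B = (-19.90, 0.000). Since A1 is tangent to CB there, MB ⟂ CB, so M = B + (0, -10.9) = (-19.90, -10.90). On A1, B sits at bearing 90° from M; a 111° counterclockwise sweep puts G at bearing 201°, so G = M + 10.9·(cos 201°, sin 201°) = (-30.08, -14.81). Tangency of A1 to GE means the radius MG is perpendicular to GE, so GE runs along (−sin 201°, cos 201°); with |GE| = 19.7, E = (-23.02, -33.20). Then |CE| = |E − C| = 40.40.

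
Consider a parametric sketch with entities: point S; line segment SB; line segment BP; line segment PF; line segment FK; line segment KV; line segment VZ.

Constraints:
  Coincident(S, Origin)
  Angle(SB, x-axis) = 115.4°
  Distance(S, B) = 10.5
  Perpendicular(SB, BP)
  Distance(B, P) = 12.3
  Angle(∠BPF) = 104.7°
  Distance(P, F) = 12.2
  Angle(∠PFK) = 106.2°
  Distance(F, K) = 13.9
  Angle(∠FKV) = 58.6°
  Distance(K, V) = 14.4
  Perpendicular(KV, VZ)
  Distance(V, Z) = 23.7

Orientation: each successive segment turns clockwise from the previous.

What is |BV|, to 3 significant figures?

5.79

∠PFK = 106.2° gives FK at -124° from the x-axis; with |FK| = 13.9, K = (6.75, -6.14). ∠FKV = 58.6° gives KV at 115° from the x-axis; with |KV| = 14.4, V = (0.690, 6.93). Then |BV| = |V − B| = 5.79.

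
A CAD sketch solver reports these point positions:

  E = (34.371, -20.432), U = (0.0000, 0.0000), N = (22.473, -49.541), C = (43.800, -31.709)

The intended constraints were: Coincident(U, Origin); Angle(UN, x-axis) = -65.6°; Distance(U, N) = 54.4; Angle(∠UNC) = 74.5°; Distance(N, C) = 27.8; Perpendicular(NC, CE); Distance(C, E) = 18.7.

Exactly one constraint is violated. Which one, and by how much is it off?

Distance(C, E) = 18.7 — off by 4.00.

U = (0.00, 0.00) ✓; UN at -65.60° ✓; |UN| = 54.40 ✓; ∠UNC = 74.50° ✓; |NC| = 27.80 ✓; ∠(NC, CE) = 90.00° ✓; |CE| = 14.70 ✗.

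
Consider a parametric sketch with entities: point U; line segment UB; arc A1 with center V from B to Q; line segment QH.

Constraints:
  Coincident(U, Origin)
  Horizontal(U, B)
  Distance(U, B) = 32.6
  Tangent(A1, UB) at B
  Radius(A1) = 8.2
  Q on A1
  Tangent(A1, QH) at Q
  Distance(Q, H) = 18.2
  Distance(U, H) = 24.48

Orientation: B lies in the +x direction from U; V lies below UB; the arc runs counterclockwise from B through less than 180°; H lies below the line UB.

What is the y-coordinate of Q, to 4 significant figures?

-3.652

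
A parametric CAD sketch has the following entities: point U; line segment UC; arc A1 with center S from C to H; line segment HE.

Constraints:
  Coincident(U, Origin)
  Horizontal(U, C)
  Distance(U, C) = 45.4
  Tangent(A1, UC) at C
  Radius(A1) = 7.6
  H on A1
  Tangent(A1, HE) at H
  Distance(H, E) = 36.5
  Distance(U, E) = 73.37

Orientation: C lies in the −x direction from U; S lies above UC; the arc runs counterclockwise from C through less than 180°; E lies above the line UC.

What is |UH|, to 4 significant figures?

41.00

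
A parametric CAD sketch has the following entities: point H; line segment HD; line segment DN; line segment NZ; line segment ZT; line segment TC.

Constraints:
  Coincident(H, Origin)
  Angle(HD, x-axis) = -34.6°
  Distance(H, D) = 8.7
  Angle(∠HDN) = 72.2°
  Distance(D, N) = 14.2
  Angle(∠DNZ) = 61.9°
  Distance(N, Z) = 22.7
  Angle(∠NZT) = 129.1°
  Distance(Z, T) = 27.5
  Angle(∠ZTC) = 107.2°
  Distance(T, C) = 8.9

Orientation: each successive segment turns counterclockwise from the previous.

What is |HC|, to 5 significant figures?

31.700

H is at the origin; HD runs at -34.6° with length 8.7, so D = (7.1613, -4.9402). ∠HDN = 72.2° gives DN at 73.200° from the x-axis; with |DN| = 14.2, N = (11.266, 8.6537). ∠DNZ = 61.9° gives NZ at -168.70° from the x-axis; with |NZ| = 22.7, Z = (-10.994, 4.2057). ∠NZT = 129.1° gives ZT at -117.80° from the x-axis; with |ZT| = 27.5, T = (-23.820, -20.120). ∠ZTC = 107.2° gives TC at -45.000° from the x-axis; with |TC| = 8.9, C = (-17.527, -26.414). Then |HC| = |C − H| = 31.700.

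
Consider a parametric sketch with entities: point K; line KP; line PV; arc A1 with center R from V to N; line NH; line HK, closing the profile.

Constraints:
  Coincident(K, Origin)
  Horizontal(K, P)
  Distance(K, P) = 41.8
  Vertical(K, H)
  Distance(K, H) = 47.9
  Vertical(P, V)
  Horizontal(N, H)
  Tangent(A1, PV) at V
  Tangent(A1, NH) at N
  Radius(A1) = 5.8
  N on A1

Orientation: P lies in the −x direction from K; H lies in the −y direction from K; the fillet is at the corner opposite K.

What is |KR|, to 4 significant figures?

55.39

K is at the origin; K and P share the same y with |KP| = 41.8 and P on the −x side, so P = (-41.80, 0.000). K and H share the same x with |KH| = 47.9 and H on the −y side, so H = (0.000, -47.90). The virtual corner opposite K is at (-41.80, -47.90). A1 meets PV tangentially, so RV is at right angles to PV and tangency of A1 to NH means the radius RN is perpendicular to NH, with radius 5.8, so the center R sits 5.8 in from both sides at R = (-36.00, -42.10). Then |KR| = |R − K| = 55.39.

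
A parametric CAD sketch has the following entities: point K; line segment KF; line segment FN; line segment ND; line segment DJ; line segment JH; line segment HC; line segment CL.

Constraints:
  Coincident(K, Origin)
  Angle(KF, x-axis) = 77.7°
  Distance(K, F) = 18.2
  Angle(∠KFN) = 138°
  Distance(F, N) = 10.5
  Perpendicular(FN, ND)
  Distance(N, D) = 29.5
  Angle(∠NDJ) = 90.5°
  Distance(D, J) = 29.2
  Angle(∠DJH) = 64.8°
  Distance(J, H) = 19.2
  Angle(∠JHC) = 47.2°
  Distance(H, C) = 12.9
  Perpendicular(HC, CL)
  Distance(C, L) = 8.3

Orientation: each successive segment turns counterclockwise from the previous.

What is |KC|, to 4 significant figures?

14.35

K is at the origin; KF runs at 77.7° with length 18.2, so F = (3.877, 17.78). ∠KFN = 138.0° gives FN at 119.7° from the x-axis; with |FN| = 10.5, N = (-1.325, 26.90). FN ⟂ ND, so ND runs at -150.3°; with |ND| = 29.5, D = (-26.95, 12.29). ∠NDJ = 90.5° gives DJ at -60.80° from the x-axis; with |DJ| = 29.2, J = (-12.70, -13.20). ∠DJH = 64.8° gives JH at 54.40° from the x-axis; with |JH| = 19.2, H = (-1.528, 2.409). ∠JHC = 47.2° gives HC at -172.8° from the x-axis; with |HC| = 12.9, C = (-14.33, 0.7922). Then |KC| = |C − K| = 14.35.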